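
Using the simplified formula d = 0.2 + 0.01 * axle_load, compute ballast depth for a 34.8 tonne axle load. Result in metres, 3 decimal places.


d = 0.2 + 0.01 * 34.8
d = 0.2 + 0.348
d = 0.548 m

0.548


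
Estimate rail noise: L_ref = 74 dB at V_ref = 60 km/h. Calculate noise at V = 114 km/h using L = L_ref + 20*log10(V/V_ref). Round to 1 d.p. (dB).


V/V_ref = 114 / 60 = 1.9
log10(1.9) = 0.278754
20 * 0.278754 = 5.5751
L = 74 + 5.5751 = 79.6 dB

79.6


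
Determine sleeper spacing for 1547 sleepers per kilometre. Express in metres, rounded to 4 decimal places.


Spacing = 1000 m / number of sleepers
Spacing = 1000 / 1547
Spacing = 0.6464 m

0.6464


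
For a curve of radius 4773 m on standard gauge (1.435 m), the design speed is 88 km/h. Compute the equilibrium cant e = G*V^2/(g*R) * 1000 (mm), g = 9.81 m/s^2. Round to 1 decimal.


Convert speed: V = 88 / 3.6 = 24.4444 m/s
Apply formula: e = 1.435 * 24.4444^2 / (9.81 * 4773)
e = 1.435 * 597.5309 / 46823.13
e = 0.018313 m = 18.3 mm

18.3


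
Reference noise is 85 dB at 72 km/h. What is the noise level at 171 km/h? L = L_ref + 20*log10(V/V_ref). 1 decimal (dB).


V/V_ref = 171 / 72 = 2.375
log10(2.375) = 0.375664
20 * 0.375664 = 7.5133
L = 85 + 7.5133 = 92.5 dB

92.5


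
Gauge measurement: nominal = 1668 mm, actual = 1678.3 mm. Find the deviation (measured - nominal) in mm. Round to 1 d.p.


Deviation = measured - nominal
Deviation = 1678.3 - 1668
Deviation = 10.3 mm

10.3


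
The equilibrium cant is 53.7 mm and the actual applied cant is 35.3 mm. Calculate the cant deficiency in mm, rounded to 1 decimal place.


Cant deficiency = equilibrium cant - actual cant
CD = 53.7 - 35.3
CD = 18.4 mm

18.4


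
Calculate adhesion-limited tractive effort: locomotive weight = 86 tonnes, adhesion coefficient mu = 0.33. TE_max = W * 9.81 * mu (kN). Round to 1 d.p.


TE_max = W * g * mu
TE_max = 86 * 9.81 * 0.33
TE_max = 843.66 * 0.33
TE_max = 278.4 kN

278.4


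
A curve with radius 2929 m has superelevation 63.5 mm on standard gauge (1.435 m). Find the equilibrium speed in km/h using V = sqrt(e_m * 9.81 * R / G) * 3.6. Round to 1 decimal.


Convert cant: e = 63.5 mm = 0.0635 m
V_ms = sqrt(0.0635 * 9.81 * 2929 / 1.435)
V_ms = sqrt(1271.481962) = 35.6578 m/s
V = 35.6578 * 3.6 = 128.4 km/h

128.4


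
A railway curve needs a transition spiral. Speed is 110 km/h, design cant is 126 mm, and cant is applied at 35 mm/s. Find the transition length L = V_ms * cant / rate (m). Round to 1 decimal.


Convert speed: V = 110 / 3.6 = 30.5556 m/s
L = 30.5556 * 126 / 35
L = 3850.0 / 35
L = 110.0 m

110.0


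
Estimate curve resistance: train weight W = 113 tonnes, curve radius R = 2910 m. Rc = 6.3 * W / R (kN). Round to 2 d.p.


Rc = 6.3 * W / R
Rc = 6.3 * 113 / 2910
Rc = 711.9 / 2910
Rc = 0.24 kN

0.24


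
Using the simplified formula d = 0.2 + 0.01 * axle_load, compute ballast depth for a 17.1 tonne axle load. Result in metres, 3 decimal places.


d = 0.2 + 0.01 * 17.1
d = 0.2 + 0.171
d = 0.371 m

0.371


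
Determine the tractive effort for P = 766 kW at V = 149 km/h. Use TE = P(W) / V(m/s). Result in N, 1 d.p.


Convert: P = 766 kW = 766000 W
V = 149 / 3.6 = 41.3889 m/s
TE = 766000 / 41.3889
TE = 18507.4 N

18507.4


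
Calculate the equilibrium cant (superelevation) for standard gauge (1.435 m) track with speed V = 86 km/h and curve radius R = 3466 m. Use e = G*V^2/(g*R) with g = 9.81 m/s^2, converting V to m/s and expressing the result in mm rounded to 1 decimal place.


Convert speed: V = 86 / 3.6 = 23.8889 m/s
Apply formula: e = 1.435 * 23.8889^2 / (9.81 * 3466)
e = 1.435 * 570.679 / 34001.46
e = 0.024085 m = 24.1 mm

24.1


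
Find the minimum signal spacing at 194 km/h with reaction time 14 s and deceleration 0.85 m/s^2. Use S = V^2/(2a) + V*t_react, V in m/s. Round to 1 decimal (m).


V = 194 / 3.6 = 53.8889 m/s
Braking distance = 53.8889^2 / (2*0.85) = 1708.2426 m
Sighting distance = 53.8889 * 14 = 754.4444 m
S = 1708.2426 + 754.4444 = 2462.7 m

2462.7


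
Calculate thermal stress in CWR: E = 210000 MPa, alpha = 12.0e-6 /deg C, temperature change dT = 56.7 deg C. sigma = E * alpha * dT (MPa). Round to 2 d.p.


sigma = E * alpha * dT
sigma = 210000 * 12.0e-6 * 56.7
sigma = 2.52 * 56.7
sigma = 142.88 MPa

142.88


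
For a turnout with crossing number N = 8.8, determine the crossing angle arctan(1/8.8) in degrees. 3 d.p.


1/N = 1/8.8 = 0.113636
angle = arctan(0.113636) = 0.113151 rad
angle = 0.113151 * 180/pi = 6.483 degrees

6.483


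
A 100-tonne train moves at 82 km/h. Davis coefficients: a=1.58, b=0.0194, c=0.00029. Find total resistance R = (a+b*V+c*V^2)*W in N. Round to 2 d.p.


b*V = 0.0194 * 82 = 1.5908
c*V^2 = 0.00029 * 6724 = 1.94996
R_per_t = 1.58 + 1.5908 + 1.94996 = 5.12076 N/t
R_total = 5.12076 * 100 = 512.08 N

512.08


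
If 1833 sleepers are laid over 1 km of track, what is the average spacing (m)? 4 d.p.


Spacing = 1000 m / number of sleepers
Spacing = 1000 / 1833
Spacing = 0.5456 m

0.5456


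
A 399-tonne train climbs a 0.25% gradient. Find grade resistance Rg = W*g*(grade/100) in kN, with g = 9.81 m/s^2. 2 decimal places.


Rg = W * 9.81 * grade / 100
Rg = 399 * 9.81 * 0.25 / 100
Rg = 3914.19 * 0.0025
Rg = 9.79 kN

9.79


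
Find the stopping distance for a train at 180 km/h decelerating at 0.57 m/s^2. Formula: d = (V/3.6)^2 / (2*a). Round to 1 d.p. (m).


Convert speed: V = 180 / 3.6 = 50.0 m/s
V^2 = 2500.0
d = 2500.0 / (2 * 0.57)
d = 2500.0 / 1.14
d = 2193.0 m

2193.0


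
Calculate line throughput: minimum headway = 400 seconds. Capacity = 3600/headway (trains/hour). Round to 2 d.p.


Capacity = 3600 / headway
Capacity = 3600 / 400
Capacity = 9.00 trains/hour

9.00


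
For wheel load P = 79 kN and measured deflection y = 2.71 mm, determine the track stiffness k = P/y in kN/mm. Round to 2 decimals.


Track stiffness k = P / y
k = 79 / 2.71
k = 29.15 kN/mm

29.15


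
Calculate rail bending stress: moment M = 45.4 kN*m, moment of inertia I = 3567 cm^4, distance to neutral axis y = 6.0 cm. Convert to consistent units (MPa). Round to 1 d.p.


Convert units:
M = 45.4 kN*m = 45400000 N*mm
y = 6.0 cm = 60 mm
I = 3567 cm^4 = 35670000 mm^4
sigma = 45400000 * 60 / 35670000
sigma = 76.4 MPa

76.4


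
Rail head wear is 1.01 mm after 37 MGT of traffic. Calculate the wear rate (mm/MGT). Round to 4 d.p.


Wear rate = total wear / cumulative tonnage
Rate = 1.01 / 37
Rate = 0.0273 mm/MGT

0.0273


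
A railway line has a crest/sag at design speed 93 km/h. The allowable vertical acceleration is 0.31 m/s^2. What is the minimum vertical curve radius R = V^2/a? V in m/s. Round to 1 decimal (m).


Convert speed: V = 93 / 3.6 = 25.8333 m/s
V^2 = 667.3611 m^2/s^2
R_v = 667.3611 / 0.31
R_v = 2152.8 m

2152.8


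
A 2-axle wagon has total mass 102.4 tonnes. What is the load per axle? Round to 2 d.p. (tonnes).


Load per axle = total weight / number of axles
Load = 102.4 / 2
Load = 51.20 tonnes

51.20


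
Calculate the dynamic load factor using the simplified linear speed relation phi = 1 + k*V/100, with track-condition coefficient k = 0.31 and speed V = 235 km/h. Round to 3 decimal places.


phi = 1 + k * V / 100
phi = 1 + 0.31 * 235 / 100
phi = 1 + 0.7285
phi = 1.729

1.729


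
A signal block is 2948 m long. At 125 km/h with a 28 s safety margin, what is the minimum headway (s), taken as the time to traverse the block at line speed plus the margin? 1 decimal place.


V = 125 / 3.6 = 34.7222 m/s
Block traversal time = 2948 / 34.7222 = 84.9024 s
Headway = 84.9024 + 28
Headway = 112.9 s

112.9


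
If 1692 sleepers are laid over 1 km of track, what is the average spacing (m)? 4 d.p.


Spacing = 1000 m / number of sleepers
Spacing = 1000 / 1692
Spacing = 0.5910 m

0.5910


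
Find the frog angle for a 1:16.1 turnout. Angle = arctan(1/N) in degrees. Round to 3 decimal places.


1/N = 1/16.1 = 0.062112
angle = arctan(0.062112) = 0.062032 rad
angle = 0.062032 * 180/pi = 3.554 degrees

3.554


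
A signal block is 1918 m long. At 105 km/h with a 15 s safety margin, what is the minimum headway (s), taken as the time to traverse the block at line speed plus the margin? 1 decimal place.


V = 105 / 3.6 = 29.1667 m/s
Block traversal time = 1918 / 29.1667 = 65.76 s
Headway = 65.76 + 15
Headway = 80.8 s

80.8


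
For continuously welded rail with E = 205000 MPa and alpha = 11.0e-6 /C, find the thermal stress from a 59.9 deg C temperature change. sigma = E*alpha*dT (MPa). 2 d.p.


sigma = E * alpha * dT
sigma = 205000 * 11.0e-6 * 59.9
sigma = 2.255 * 59.9
sigma = 135.07 MPa

135.07


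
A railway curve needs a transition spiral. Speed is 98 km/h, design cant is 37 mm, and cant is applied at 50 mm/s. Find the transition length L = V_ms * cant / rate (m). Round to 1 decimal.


Convert speed: V = 98 / 3.6 = 27.2222 m/s
L = 27.2222 * 37 / 50
L = 1007.2222 / 50
L = 20.1 m

20.1


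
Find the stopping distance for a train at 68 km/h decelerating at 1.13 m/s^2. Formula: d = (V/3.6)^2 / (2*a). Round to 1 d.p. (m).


Convert speed: V = 68 / 3.6 = 18.8889 m/s
V^2 = 356.7901
d = 356.7901 / (2 * 1.13)
d = 356.7901 / 2.26
d = 157.9 m

157.9


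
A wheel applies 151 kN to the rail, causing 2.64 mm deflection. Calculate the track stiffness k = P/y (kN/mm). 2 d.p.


Track stiffness k = P / y
k = 151 / 2.64
k = 57.20 kN/mm

57.20


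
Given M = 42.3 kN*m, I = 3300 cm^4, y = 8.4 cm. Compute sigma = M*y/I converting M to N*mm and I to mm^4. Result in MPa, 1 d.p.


Convert units:
M = 42.3 kN*m = 42300000 N*mm
y = 8.4 cm = 84 mm
I = 3300 cm^4 = 33000000 mm^4
sigma = 42300000 * 84 / 33000000
sigma = 107.7 MPa

107.7


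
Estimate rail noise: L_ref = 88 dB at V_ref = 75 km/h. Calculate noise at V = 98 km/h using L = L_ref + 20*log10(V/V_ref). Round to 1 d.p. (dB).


V/V_ref = 98 / 75 = 1.306667
log10(1.306667) = 0.116165
20 * 0.116165 = 2.3233
L = 88 + 2.3233 = 90.3 dB

90.3


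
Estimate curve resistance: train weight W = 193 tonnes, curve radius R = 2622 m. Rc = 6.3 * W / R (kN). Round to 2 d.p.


Rc = 6.3 * W / R
Rc = 6.3 * 193 / 2622
Rc = 1215.9 / 2622
Rc = 0.46 kN

0.46


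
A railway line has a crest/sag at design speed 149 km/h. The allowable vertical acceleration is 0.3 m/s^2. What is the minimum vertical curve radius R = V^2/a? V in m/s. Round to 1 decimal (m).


Convert speed: V = 149 / 3.6 = 41.3889 m/s
V^2 = 1713.0401 m^2/s^2
R_v = 1713.0401 / 0.3
R_v = 5710.1 m

5710.1


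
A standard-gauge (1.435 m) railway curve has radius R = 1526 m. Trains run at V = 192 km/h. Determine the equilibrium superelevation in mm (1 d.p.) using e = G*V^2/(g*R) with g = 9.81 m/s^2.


Convert speed: V = 192 / 3.6 = 53.3333 m/s
Apply formula: e = 1.435 * 53.3333^2 / (9.81 * 1526)
e = 1.435 * 2844.4444 / 14970.06
e = 0.272663 m = 272.7 mm

272.7


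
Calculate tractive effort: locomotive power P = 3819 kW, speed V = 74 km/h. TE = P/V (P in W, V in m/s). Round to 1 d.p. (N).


Convert: P = 3819 kW = 3819000 W
V = 74 / 3.6 = 20.5556 m/s
TE = 3819000 / 20.5556
TE = 185789.2 N

185789.2


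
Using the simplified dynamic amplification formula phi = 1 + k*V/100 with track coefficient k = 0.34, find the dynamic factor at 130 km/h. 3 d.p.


phi = 1 + k * V / 100
phi = 1 + 0.34 * 130 / 100
phi = 1 + 0.442
phi = 1.442

1.442


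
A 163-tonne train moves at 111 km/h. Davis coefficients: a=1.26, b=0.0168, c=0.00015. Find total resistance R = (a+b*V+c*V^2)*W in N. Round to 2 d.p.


b*V = 0.0168 * 111 = 1.8648
c*V^2 = 0.00015 * 12321 = 1.84815
R_per_t = 1.26 + 1.8648 + 1.84815 = 4.97295 N/t
R_total = 4.97295 * 163 = 810.59 N

810.59


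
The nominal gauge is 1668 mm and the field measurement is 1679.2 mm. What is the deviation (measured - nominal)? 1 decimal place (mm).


Deviation = measured - nominal
Deviation = 1679.2 - 1668
Deviation = 11.2 mm

11.2


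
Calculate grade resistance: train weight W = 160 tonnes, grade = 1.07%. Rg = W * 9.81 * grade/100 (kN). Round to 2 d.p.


Rg = W * 9.81 * grade / 100
Rg = 160 * 9.81 * 1.07 / 100
Rg = 1569.6 * 0.0107
Rg = 16.79 kN

16.79


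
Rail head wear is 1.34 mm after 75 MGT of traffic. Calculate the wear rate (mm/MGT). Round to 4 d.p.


Wear rate = total wear / cumulative tonnage
Rate = 1.34 / 75
Rate = 0.0179 mm/MGT

0.0179


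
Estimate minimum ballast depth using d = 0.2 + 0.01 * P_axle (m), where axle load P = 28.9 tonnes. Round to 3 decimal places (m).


d = 0.2 + 0.01 * 28.9
d = 0.2 + 0.289
d = 0.489 m

0.489


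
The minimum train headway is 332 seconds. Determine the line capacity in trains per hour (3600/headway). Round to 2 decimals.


Capacity = 3600 / headway
Capacity = 3600 / 332
Capacity = 10.84 trains/hour

10.84


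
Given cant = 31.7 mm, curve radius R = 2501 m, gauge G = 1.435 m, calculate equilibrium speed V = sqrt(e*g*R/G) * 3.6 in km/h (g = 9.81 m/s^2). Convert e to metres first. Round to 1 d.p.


Convert cant: e = 31.7 mm = 0.0317 m
V_ms = sqrt(0.0317 * 9.81 * 2501 / 1.435)
V_ms = sqrt(541.988486) = 23.2806 m/s
V = 23.2806 * 3.6 = 83.8 km/h

83.8


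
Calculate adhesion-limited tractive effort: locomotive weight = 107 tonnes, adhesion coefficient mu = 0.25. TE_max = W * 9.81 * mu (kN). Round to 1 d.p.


TE_max = W * g * mu
TE_max = 107 * 9.81 * 0.25
TE_max = 1049.67 * 0.25
TE_max = 262.4 kN

262.4


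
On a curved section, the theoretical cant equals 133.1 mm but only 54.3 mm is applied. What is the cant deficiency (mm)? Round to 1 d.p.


Cant deficiency = equilibrium cant - actual cant
CD = 133.1 - 54.3
CD = 78.8 mm

78.8


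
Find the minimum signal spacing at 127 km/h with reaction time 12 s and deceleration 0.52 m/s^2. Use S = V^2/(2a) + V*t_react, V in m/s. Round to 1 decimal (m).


V = 127 / 3.6 = 35.2778 m/s
Braking distance = 35.2778^2 / (2*0.52) = 1196.6554 m
Sighting distance = 35.2778 * 12 = 423.3333 m
S = 1196.6554 + 423.3333 = 1620.0 m

1620.0


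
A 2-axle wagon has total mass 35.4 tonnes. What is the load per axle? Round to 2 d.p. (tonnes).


Load per axle = total weight / number of axles
Load = 35.4 / 2
Load = 17.70 tonnes

17.70


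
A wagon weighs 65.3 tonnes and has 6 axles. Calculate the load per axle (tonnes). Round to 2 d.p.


Load per axle = total weight / number of axles
Load = 65.3 / 6
Load = 10.88 tonnes

10.88


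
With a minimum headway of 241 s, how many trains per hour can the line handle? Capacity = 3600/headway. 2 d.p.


Capacity = 3600 / headway
Capacity = 3600 / 241
Capacity = 14.94 trains/hour

14.94


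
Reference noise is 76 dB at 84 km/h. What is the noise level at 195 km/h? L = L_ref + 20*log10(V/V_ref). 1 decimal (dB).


V/V_ref = 195 / 84 = 2.321429
log10(2.321429) = 0.365755
20 * 0.365755 = 7.3151
L = 76 + 7.3151 = 83.3 dB

83.3


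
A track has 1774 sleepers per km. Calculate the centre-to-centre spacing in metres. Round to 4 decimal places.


Spacing = 1000 m / number of sleepers
Spacing = 1000 / 1774
Spacing = 0.5637 m

0.5637


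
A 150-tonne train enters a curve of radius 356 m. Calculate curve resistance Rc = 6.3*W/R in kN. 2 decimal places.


Rc = 6.3 * W / R
Rc = 6.3 * 150 / 356
Rc = 945.0 / 356
Rc = 2.65 kN

2.65


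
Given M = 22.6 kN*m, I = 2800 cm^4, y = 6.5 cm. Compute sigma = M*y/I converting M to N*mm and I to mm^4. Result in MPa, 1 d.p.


Convert units:
M = 22.6 kN*m = 22600000 N*mm
y = 6.5 cm = 65 mm
I = 2800 cm^4 = 28000000 mm^4
sigma = 22600000 * 65 / 28000000
sigma = 52.5 MPa

52.5


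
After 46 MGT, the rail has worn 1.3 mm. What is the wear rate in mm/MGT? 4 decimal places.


Wear rate = total wear / cumulative tonnage
Rate = 1.3 / 46
Rate = 0.0283 mm/MGT

0.0283


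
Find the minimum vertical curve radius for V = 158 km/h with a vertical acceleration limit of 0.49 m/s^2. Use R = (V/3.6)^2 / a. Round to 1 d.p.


Convert speed: V = 158 / 3.6 = 43.8889 m/s
V^2 = 1926.2346 m^2/s^2
R_v = 1926.2346 / 0.49
R_v = 3931.1 m

3931.1


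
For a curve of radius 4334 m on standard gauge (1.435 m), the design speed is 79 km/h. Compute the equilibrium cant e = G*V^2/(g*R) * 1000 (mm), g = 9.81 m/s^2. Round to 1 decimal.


Convert speed: V = 79 / 3.6 = 21.9444 m/s
Apply formula: e = 1.435 * 21.9444^2 / (9.81 * 4334)
e = 1.435 * 481.5586 / 42516.54
e = 0.016253 m = 16.3 mm

16.3


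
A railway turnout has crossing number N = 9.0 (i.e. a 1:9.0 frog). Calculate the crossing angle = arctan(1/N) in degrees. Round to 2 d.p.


1/N = 1/9.0 = 0.111111
angle = arctan(0.111111) = 0.110657 rad
angle = 0.110657 * 180/pi = 6.34 degrees

6.34


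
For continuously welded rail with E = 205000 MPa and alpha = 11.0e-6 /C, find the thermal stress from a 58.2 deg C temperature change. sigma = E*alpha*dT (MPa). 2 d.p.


sigma = E * alpha * dT
sigma = 205000 * 11.0e-6 * 58.2
sigma = 2.255 * 58.2
sigma = 131.24 MPa

131.24


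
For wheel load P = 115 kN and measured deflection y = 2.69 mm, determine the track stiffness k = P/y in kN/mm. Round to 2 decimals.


Track stiffness k = P / y
k = 115 / 2.69
k = 42.75 kN/mm

42.75


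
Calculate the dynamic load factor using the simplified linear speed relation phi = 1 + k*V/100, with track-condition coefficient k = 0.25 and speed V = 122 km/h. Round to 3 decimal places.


phi = 1 + k * V / 100
phi = 1 + 0.25 * 122 / 100
phi = 1 + 0.305
phi = 1.305

1.305


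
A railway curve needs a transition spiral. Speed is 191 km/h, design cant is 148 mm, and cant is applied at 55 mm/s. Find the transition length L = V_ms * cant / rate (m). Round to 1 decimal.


Convert speed: V = 191 / 3.6 = 53.0556 m/s
L = 53.0556 * 148 / 55
L = 7852.2222 / 55
L = 142.8 m

142.8


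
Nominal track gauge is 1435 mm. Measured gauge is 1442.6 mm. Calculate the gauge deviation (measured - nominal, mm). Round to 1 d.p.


Deviation = measured - nominal
Deviation = 1442.6 - 1435
Deviation = 7.6 mm

7.6


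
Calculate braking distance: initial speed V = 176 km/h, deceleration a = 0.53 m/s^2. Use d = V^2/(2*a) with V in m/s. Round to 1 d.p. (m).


Convert speed: V = 176 / 3.6 = 48.8889 m/s
V^2 = 2390.1235
d = 2390.1235 / (2 * 0.53)
d = 2390.1235 / 1.06
d = 2254.8 m

2254.8


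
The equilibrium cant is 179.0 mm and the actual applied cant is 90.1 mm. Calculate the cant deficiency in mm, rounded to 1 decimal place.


Cant deficiency = equilibrium cant - actual cant
CD = 179.0 - 90.1
CD = 88.9 mm

88.9


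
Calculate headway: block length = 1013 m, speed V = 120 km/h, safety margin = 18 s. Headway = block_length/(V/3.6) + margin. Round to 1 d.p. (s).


V = 120 / 3.6 = 33.3333 m/s
Block traversal time = 1013 / 33.3333 = 30.39 s
Headway = 30.39 + 18
Headway = 48.4 s

48.4


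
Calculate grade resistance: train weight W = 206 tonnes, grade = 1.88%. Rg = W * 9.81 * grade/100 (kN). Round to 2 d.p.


Rg = W * 9.81 * grade / 100
Rg = 206 * 9.81 * 1.88 / 100
Rg = 2020.86 * 0.0188
Rg = 37.99 kN

37.99


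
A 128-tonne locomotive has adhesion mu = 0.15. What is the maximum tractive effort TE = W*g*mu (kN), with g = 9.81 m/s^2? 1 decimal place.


TE_max = W * g * mu
TE_max = 128 * 9.81 * 0.15
TE_max = 1255.68 * 0.15
TE_max = 188.4 kN

188.4


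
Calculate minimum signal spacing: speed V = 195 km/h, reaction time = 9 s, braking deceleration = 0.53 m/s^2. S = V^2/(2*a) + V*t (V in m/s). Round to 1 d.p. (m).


V = 195 / 3.6 = 54.1667 m/s
Braking distance = 54.1667^2 / (2*0.53) = 2767.9507 m
Sighting distance = 54.1667 * 9 = 487.5 m
S = 2767.9507 + 487.5 = 3255.5 m

3255.5


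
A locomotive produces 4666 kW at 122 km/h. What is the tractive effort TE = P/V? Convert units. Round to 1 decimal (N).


Convert: P = 4666 kW = 4666000 W
V = 122 / 3.6 = 33.8889 m/s
TE = 4666000 / 33.8889
TE = 137685.2 N

137685.2


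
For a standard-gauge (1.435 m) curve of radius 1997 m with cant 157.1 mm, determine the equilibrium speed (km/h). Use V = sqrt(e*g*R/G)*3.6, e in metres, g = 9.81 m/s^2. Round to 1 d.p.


Convert cant: e = 157.1 mm = 0.1571 m
V_ms = sqrt(0.1571 * 9.81 * 1997 / 1.435)
V_ms = sqrt(2144.723726) = 46.3112 m/s
V = 46.3112 * 3.6 = 166.7 km/h

166.7


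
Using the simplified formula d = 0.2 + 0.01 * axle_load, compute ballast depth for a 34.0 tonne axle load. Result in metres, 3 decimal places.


d = 0.2 + 0.01 * 34.0
d = 0.2 + 0.34
d = 0.540 m

0.540


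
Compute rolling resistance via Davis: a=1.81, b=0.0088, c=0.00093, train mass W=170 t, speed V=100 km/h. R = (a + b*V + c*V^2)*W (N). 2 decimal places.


b*V = 0.0088 * 100 = 0.88
c*V^2 = 0.00093 * 10000 = 9.3
R_per_t = 1.81 + 0.88 + 9.3 = 11.99 N/t
R_total = 11.99 * 170 = 2038.30 N

2038.30


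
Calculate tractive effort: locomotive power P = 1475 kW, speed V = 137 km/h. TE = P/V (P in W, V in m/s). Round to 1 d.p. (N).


Convert: P = 1475 kW = 1475000 W
V = 137 / 3.6 = 38.0556 m/s
TE = 1475000 / 38.0556
TE = 38759.1 N

38759.1


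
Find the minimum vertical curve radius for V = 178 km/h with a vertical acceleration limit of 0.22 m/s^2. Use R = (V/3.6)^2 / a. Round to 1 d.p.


Convert speed: V = 178 / 3.6 = 49.4444 m/s
V^2 = 2444.7531 m^2/s^2
R_v = 2444.7531 / 0.22
R_v = 11112.5 m

11112.5


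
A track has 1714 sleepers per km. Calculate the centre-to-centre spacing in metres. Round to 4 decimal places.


Spacing = 1000 m / number of sleepers
Spacing = 1000 / 1714
Spacing = 0.5834 m

0.5834


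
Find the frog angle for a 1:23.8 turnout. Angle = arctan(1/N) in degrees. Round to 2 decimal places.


1/N = 1/23.8 = 0.042017
angle = arctan(0.042017) = 0.041992 rad
angle = 0.041992 * 180/pi = 2.41 degrees

2.41


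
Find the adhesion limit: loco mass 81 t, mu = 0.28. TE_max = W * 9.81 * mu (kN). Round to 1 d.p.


TE_max = W * g * mu
TE_max = 81 * 9.81 * 0.28
TE_max = 794.61 * 0.28
TE_max = 222.5 kN

222.5


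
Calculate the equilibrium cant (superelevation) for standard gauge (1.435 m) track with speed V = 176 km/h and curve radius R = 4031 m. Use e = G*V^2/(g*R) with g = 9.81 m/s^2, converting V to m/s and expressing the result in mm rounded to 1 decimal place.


Convert speed: V = 176 / 3.6 = 48.8889 m/s
Apply formula: e = 1.435 * 48.8889^2 / (9.81 * 4031)
e = 1.435 * 2390.1235 / 39544.11
e = 0.086734 m = 86.7 mm

86.7


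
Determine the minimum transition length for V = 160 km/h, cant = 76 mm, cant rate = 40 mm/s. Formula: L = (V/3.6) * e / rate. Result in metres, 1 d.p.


Convert speed: V = 160 / 3.6 = 44.4444 m/s
L = 44.4444 * 76 / 40
L = 3377.7778 / 40
L = 84.4 m

84.4


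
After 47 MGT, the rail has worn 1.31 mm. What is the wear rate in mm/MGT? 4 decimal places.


Wear rate = total wear / cumulative tonnage
Rate = 1.31 / 47
Rate = 0.0279 mm/MGT

0.0279


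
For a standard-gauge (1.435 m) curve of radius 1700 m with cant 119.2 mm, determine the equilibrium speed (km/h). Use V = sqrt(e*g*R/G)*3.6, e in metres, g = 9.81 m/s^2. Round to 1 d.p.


Convert cant: e = 119.2 mm = 0.1192 m
V_ms = sqrt(0.1192 * 9.81 * 1700 / 1.435)
V_ms = sqrt(1385.295052) = 37.2196 m/s
V = 37.2196 * 3.6 = 134.0 km/h

134.0


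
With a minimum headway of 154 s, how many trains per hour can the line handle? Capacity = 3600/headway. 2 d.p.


Capacity = 3600 / headway
Capacity = 3600 / 154
Capacity = 23.38 trains/hour

23.38


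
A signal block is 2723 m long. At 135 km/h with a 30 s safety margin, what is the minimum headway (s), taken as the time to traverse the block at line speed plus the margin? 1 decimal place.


V = 135 / 3.6 = 37.5 m/s
Block traversal time = 2723 / 37.5 = 72.6133 s
Headway = 72.6133 + 30
Headway = 102.6 s

102.6


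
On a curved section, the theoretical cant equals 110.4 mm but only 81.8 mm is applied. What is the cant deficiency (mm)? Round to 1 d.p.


Cant deficiency = equilibrium cant - actual cant
CD = 110.4 - 81.8
CD = 28.6 mm

28.6


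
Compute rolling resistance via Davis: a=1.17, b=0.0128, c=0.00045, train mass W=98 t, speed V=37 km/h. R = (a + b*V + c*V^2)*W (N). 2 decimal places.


b*V = 0.0128 * 37 = 0.4736
c*V^2 = 0.00045 * 1369 = 0.61605
R_per_t = 1.17 + 0.4736 + 0.61605 = 2.25965 N/t
R_total = 2.25965 * 98 = 221.45 N

221.45


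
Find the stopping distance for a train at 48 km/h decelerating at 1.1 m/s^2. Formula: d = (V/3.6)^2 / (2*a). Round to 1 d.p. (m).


Convert speed: V = 48 / 3.6 = 13.3333 m/s
V^2 = 177.7778
d = 177.7778 / (2 * 1.1)
d = 177.7778 / 2.2
d = 80.8 m

80.8


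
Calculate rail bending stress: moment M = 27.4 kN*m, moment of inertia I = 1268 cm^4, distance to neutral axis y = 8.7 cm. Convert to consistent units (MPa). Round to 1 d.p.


Convert units:
M = 27.4 kN*m = 27400000 N*mm
y = 8.7 cm = 87 mm
I = 1268 cm^4 = 12680000 mm^4
sigma = 27400000 * 87 / 12680000
sigma = 188.0 MPa

188.0


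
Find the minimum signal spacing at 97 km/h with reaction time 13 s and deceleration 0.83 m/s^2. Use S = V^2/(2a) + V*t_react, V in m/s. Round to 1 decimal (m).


V = 97 / 3.6 = 26.9444 m/s
Braking distance = 26.9444^2 / (2*0.83) = 437.3513 m
Sighting distance = 26.9444 * 13 = 350.2778 m
S = 437.3513 + 350.2778 = 787.6 m

787.6


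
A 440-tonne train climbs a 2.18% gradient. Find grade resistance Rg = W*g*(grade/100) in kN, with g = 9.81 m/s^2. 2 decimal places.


Rg = W * 9.81 * grade / 100
Rg = 440 * 9.81 * 2.18 / 100
Rg = 4316.4 * 0.0218
Rg = 94.10 kN

94.10


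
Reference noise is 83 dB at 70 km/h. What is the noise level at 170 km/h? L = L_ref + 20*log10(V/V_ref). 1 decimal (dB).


V/V_ref = 170 / 70 = 2.428571
log10(2.428571) = 0.385351
20 * 0.385351 = 7.707
L = 83 + 7.707 = 90.7 dB

90.7


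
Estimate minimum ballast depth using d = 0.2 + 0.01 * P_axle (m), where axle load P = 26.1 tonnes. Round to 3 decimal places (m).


d = 0.2 + 0.01 * 26.1
d = 0.2 + 0.261
d = 0.461 m

0.461


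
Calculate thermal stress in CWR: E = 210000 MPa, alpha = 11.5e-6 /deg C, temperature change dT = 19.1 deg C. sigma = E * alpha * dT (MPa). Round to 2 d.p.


sigma = E * alpha * dT
sigma = 210000 * 11.5e-6 * 19.1
sigma = 2.415 * 19.1
sigma = 46.13 MPa

46.13


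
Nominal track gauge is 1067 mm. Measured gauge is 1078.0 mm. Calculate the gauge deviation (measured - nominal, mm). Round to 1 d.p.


Deviation = measured - nominal
Deviation = 1078.0 - 1067
Deviation = 11.0 mm

11.0


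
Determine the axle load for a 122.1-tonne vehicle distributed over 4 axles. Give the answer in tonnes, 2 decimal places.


Load per axle = total weight / number of axles
Load = 122.1 / 4
Load = 30.53 tonnes

30.53


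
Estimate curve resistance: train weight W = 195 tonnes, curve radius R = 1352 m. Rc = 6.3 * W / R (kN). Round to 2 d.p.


Rc = 6.3 * W / R
Rc = 6.3 * 195 / 1352
Rc = 1228.5 / 1352
Rc = 0.91 kN

0.91


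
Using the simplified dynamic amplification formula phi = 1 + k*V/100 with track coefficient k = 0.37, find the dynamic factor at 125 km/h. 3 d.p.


phi = 1 + k * V / 100
phi = 1 + 0.37 * 125 / 100
phi = 1 + 0.4625
phi = 1.463

1.463


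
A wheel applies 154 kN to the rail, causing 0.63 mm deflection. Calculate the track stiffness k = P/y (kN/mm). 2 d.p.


Track stiffness k = P / y
k = 154 / 0.63
k = 244.44 kN/mm

244.44


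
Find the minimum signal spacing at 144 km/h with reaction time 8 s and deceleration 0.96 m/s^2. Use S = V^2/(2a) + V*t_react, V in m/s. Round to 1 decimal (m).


V = 144 / 3.6 = 40.0 m/s
Braking distance = 40.0^2 / (2*0.96) = 833.3333 m
Sighting distance = 40.0 * 8 = 320.0 m
S = 833.3333 + 320.0 = 1153.3 m

1153.3


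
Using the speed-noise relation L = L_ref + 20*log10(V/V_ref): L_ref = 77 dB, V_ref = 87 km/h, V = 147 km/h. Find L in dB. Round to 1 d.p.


V/V_ref = 147 / 87 = 1.689655
log10(1.689655) = 0.227798
20 * 0.227798 = 4.556
L = 77 + 4.556 = 81.6 dB

81.6


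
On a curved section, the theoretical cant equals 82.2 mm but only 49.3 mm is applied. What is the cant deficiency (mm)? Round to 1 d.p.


Cant deficiency = equilibrium cant - actual cant
CD = 82.2 - 49.3
CD = 32.9 mm

32.9


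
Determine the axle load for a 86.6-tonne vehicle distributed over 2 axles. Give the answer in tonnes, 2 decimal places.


Load per axle = total weight / number of axles
Load = 86.6 / 2
Load = 43.30 tonnes

43.30


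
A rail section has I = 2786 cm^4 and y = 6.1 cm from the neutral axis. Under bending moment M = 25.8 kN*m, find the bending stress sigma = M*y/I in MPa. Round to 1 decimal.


Convert units:
M = 25.8 kN*m = 25800000 N*mm
y = 6.1 cm = 61 mm
I = 2786 cm^4 = 27860000 mm^4
sigma = 25800000 * 61 / 27860000
sigma = 56.5 MPa

56.5


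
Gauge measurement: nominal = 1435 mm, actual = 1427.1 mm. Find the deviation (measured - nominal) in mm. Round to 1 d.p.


Deviation = measured - nominal
Deviation = 1427.1 - 1435
Deviation = -7.9 mm

-7.9


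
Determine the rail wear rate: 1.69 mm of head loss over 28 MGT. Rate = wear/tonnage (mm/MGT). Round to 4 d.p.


Wear rate = total wear / cumulative tonnage
Rate = 1.69 / 28
Rate = 0.0604 mm/MGT

0.0604


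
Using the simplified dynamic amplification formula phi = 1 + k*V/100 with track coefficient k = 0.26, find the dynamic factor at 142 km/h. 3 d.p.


phi = 1 + k * V / 100
phi = 1 + 0.26 * 142 / 100
phi = 1 + 0.3692
phi = 1.369

1.369


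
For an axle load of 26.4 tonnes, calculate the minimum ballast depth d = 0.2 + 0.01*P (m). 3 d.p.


d = 0.2 + 0.01 * 26.4
d = 0.2 + 0.264
d = 0.464 m

0.464


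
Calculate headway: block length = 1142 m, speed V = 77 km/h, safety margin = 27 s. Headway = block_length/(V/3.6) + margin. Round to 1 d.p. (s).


V = 77 / 3.6 = 21.3889 m/s
Block traversal time = 1142 / 21.3889 = 53.3922 s
Headway = 53.3922 + 27
Headway = 80.4 s

80.4


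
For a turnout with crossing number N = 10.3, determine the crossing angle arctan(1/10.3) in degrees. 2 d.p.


1/N = 1/10.3 = 0.097087
angle = arctan(0.097087) = 0.096784 rad
angle = 0.096784 * 180/pi = 5.55 degrees

5.55


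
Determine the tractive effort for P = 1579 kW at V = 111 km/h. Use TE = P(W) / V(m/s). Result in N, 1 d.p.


Convert: P = 1579 kW = 1579000 W
V = 111 / 3.6 = 30.8333 m/s
TE = 1579000 / 30.8333
TE = 51210.8 N

51210.8


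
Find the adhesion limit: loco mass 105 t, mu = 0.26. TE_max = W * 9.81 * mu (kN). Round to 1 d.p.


TE_max = W * g * mu
TE_max = 105 * 9.81 * 0.26
TE_max = 1030.05 * 0.26
TE_max = 267.8 kN

267.8


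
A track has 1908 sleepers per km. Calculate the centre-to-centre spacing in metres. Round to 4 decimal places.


Spacing = 1000 m / number of sleepers
Spacing = 1000 / 1908
Spacing = 0.5241 m

0.5241


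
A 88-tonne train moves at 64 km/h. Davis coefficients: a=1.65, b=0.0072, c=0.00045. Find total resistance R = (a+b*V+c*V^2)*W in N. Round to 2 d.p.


b*V = 0.0072 * 64 = 0.4608
c*V^2 = 0.00045 * 4096 = 1.8432
R_per_t = 1.65 + 0.4608 + 1.8432 = 3.954 N/t
R_total = 3.954 * 88 = 347.95 N

347.95


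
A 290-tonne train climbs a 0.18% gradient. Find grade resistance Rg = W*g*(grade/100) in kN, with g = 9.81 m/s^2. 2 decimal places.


Rg = W * 9.81 * grade / 100
Rg = 290 * 9.81 * 0.18 / 100
Rg = 2844.9 * 0.0018
Rg = 5.12 kN

5.12


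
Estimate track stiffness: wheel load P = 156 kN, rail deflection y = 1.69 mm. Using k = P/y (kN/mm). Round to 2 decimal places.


Track stiffness k = P / y
k = 156 / 1.69
k = 92.31 kN/mm

92.31


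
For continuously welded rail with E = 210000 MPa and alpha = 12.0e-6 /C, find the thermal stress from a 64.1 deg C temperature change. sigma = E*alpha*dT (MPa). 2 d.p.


sigma = E * alpha * dT
sigma = 210000 * 12.0e-6 * 64.1
sigma = 2.52 * 64.1
sigma = 161.53 MPa

161.53


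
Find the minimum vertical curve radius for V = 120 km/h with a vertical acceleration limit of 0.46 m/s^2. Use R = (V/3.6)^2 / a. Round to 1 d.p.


Convert speed: V = 120 / 3.6 = 33.3333 m/s
V^2 = 1111.1111 m^2/s^2
R_v = 1111.1111 / 0.46
R_v = 2415.5 m

2415.5


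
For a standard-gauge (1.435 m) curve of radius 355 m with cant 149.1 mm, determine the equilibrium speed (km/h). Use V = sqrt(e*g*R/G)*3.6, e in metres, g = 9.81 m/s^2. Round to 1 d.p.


Convert cant: e = 149.1 mm = 0.1491 m
V_ms = sqrt(0.1491 * 9.81 * 355 / 1.435)
V_ms = sqrt(361.845439) = 19.0222 m/s
V = 19.0222 * 3.6 = 68.5 km/h

68.5


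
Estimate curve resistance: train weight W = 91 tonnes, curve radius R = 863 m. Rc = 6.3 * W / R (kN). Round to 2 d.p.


Rc = 6.3 * W / R
Rc = 6.3 * 91 / 863
Rc = 573.3 / 863
Rc = 0.66 kN

0.66


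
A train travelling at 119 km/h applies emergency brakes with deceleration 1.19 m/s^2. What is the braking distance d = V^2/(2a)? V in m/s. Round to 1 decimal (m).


Convert speed: V = 119 / 3.6 = 33.0556 m/s
V^2 = 1092.6698
d = 1092.6698 / (2 * 1.19)
d = 1092.6698 / 2.38
d = 459.1 m

459.1


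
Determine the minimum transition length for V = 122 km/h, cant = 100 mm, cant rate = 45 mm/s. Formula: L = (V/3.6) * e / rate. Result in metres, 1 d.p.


Convert speed: V = 122 / 3.6 = 33.8889 m/s
L = 33.8889 * 100 / 45
L = 3388.8889 / 45
L = 75.3 m

75.3


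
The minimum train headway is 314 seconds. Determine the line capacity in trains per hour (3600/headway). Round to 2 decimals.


Capacity = 3600 / headway
Capacity = 3600 / 314
Capacity = 11.46 trains/hour

11.46


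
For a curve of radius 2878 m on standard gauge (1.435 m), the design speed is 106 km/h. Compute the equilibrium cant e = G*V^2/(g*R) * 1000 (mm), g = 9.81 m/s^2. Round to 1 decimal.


Convert speed: V = 106 / 3.6 = 29.4444 m/s
Apply formula: e = 1.435 * 29.4444^2 / (9.81 * 2878)
e = 1.435 * 866.9753 / 28233.18
e = 0.044066 m = 44.1 mm

44.1


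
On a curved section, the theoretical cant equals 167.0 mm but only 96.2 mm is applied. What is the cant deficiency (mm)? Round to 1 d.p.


Cant deficiency = equilibrium cant - actual cant
CD = 167.0 - 96.2
CD = 70.8 mm

70.8


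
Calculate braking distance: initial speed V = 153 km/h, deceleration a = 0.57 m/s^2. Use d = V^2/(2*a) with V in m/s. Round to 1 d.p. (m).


Convert speed: V = 153 / 3.6 = 42.5 m/s
V^2 = 1806.25
d = 1806.25 / (2 * 0.57)
d = 1806.25 / 1.14
d = 1584.4 m

1584.4


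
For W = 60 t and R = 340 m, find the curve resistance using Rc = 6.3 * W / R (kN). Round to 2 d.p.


Rc = 6.3 * W / R
Rc = 6.3 * 60 / 340
Rc = 378.0 / 340
Rc = 1.11 kN

1.11


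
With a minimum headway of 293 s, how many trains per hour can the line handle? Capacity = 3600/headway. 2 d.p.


Capacity = 3600 / headway
Capacity = 3600 / 293
Capacity = 12.29 trains/hour

12.29


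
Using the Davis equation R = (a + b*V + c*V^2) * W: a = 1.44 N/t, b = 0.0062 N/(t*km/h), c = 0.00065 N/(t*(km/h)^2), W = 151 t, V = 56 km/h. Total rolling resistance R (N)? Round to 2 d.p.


b*V = 0.0062 * 56 = 0.3472
c*V^2 = 0.00065 * 3136 = 2.0384
R_per_t = 1.44 + 0.3472 + 2.0384 = 3.8256 N/t
R_total = 3.8256 * 151 = 577.67 N

577.67


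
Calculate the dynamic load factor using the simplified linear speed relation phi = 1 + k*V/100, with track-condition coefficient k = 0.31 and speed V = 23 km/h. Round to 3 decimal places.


phi = 1 + k * V / 100
phi = 1 + 0.31 * 23 / 100
phi = 1 + 0.0713
phi = 1.071

1.071


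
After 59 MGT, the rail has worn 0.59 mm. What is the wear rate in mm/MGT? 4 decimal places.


Wear rate = total wear / cumulative tonnage
Rate = 0.59 / 59
Rate = 0.0100 mm/MGT

0.0100


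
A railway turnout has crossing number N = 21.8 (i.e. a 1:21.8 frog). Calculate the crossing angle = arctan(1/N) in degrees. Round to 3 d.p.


1/N = 1/21.8 = 0.045872
angle = arctan(0.045872) = 0.045839 rad
angle = 0.045839 * 180/pi = 2.626 degrees

2.626


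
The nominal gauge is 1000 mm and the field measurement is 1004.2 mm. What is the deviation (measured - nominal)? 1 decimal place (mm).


Deviation = measured - nominal
Deviation = 1004.2 - 1000
Deviation = 4.2 mm

4.2


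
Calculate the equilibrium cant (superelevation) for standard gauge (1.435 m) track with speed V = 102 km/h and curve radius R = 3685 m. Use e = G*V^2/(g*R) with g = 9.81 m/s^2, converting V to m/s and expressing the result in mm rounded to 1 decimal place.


Convert speed: V = 102 / 3.6 = 28.3333 m/s
Apply formula: e = 1.435 * 28.3333^2 / (9.81 * 3685)
e = 1.435 * 802.7778 / 36149.85
e = 0.031867 m = 31.9 mm

31.9


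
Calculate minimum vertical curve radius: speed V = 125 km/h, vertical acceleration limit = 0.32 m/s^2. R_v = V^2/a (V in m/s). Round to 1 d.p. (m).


Convert speed: V = 125 / 3.6 = 34.7222 m/s
V^2 = 1205.6327 m^2/s^2
R_v = 1205.6327 / 0.32
R_v = 3767.6 m

3767.6


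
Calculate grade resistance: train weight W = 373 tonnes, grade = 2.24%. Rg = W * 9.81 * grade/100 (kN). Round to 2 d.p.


Rg = W * 9.81 * grade / 100
Rg = 373 * 9.81 * 2.24 / 100
Rg = 3659.13 * 0.0224
Rg = 81.96 kN

81.96


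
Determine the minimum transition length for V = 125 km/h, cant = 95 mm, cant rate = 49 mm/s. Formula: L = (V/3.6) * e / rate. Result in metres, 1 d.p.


Convert speed: V = 125 / 3.6 = 34.7222 m/s
L = 34.7222 * 95 / 49
L = 3298.6111 / 49
L = 67.3 m

67.3


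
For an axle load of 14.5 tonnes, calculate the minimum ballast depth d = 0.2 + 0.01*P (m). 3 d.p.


d = 0.2 + 0.01 * 14.5
d = 0.2 + 0.145
d = 0.345 m

0.345


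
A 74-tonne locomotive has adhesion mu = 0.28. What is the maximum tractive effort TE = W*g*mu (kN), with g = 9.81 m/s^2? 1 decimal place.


TE_max = W * g * mu
TE_max = 74 * 9.81 * 0.28
TE_max = 725.94 * 0.28
TE_max = 203.3 kN

203.3


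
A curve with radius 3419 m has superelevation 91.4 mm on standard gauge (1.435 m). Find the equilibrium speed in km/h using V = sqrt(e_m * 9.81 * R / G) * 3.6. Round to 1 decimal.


Convert cant: e = 91.4 mm = 0.0914 m
V_ms = sqrt(0.0914 * 9.81 * 3419 / 1.435)
V_ms = sqrt(2136.300799) = 46.2201 m/s
V = 46.2201 * 3.6 = 166.4 km/h

166.4


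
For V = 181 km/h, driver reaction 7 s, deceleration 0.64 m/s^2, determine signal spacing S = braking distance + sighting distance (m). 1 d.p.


V = 181 / 3.6 = 50.2778 m/s
Braking distance = 50.2778^2 / (2*0.64) = 1974.8867 m
Sighting distance = 50.2778 * 7 = 351.9444 m
S = 1974.8867 + 351.9444 = 2326.8 m

2326.8


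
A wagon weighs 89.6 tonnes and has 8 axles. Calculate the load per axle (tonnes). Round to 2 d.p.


Load per axle = total weight / number of axles
Load = 89.6 / 8
Load = 11.20 tonnes

11.20


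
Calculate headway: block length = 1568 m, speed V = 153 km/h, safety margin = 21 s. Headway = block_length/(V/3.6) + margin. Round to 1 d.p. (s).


V = 153 / 3.6 = 42.5 m/s
Block traversal time = 1568 / 42.5 = 36.8941 s
Headway = 36.8941 + 21
Headway = 57.9 s

57.9


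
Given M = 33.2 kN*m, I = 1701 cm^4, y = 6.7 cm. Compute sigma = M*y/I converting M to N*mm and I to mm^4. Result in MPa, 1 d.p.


Convert units:
M = 33.2 kN*m = 33200000 N*mm
y = 6.7 cm = 67 mm
I = 1701 cm^4 = 17010000 mm^4
sigma = 33200000 * 67 / 17010000
sigma = 130.8 MPa

130.8


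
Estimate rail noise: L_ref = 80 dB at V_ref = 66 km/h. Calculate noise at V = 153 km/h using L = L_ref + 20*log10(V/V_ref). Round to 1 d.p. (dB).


V/V_ref = 153 / 66 = 2.318182
log10(2.318182) = 0.365147
20 * 0.365147 = 7.3029
L = 80 + 7.3029 = 87.3 dB

87.3


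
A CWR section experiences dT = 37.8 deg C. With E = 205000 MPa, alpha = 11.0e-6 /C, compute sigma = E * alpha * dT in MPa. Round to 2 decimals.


sigma = E * alpha * dT
sigma = 205000 * 11.0e-6 * 37.8
sigma = 2.255 * 37.8
sigma = 85.24 MPa

85.24


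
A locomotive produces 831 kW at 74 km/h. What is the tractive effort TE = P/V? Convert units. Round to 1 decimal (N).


Convert: P = 831 kW = 831000 W
V = 74 / 3.6 = 20.5556 m/s
TE = 831000 / 20.5556
TE = 40427.0 N

40427.0


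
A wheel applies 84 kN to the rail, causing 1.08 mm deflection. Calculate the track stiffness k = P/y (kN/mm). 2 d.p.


Track stiffness k = P / y
k = 84 / 1.08
k = 77.78 kN/mm

77.78


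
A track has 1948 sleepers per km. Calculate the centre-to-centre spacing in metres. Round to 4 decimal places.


Spacing = 1000 m / number of sleepers
Spacing = 1000 / 1948
Spacing = 0.5133 m

0.5133
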